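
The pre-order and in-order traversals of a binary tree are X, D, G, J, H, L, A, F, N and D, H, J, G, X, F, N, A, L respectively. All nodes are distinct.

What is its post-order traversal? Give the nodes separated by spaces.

The first element of pre-order is the root; it splits in-order into left and right subtrees.
Root X: left subtree has 4 nodes {D, H, J, G}, right has 4 {F, N, A, L}.
  Root D: left subtree has 0 nodes { }, right has 3 {H, J, G}.
    Root G: left subtree has 2 nodes {H, J}, right has 0 { }.
      Root J: left subtree has 1 node {H}, right has 0 { }.
  Root L: left subtree has 3 nodes {F, N, A}, right has 0 { }.
    Root A: left subtree has 2 nodes {F, N}, right has 0 { }.
      Root F: left subtree has 0 nodes { }, right has 1 {N}.

H J G D N F A L X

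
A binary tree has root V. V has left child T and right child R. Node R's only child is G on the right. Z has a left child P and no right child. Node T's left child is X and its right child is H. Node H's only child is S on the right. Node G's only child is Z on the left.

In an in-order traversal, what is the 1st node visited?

In-order visits the left subtree, then the node, then the right subtree.
At V: go left to T.
  At T: go left to X.
    X is a leaf — visit X.
  Visit T.
  At T: go right to H.
    At H: no left child.
    Visit H.
    At H: go right to S.
      S is a leaf — visit S.
Visit V.
At V: go right to R.
  At R: no left child.
  Visit R.
  At R: go right to G.
    At G: go left to Z.
      At Z: go left to P.
        P is a leaf — visit P.
      Visit Z.
      At Z: no right child.
    Visit G.
    At G: no right child.
Full in-order sequence: X, T, H, S, V, R, P, Z, G.

X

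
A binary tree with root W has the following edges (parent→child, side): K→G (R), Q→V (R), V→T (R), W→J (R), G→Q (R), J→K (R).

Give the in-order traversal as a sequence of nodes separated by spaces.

In-order visits the left subtree, then the node, then the right subtree.
At W: no left child.
Visit W.
At W: go right to J.
  At J: no left child.
  Visit J.
  At J: go right to K.
    At K: no left child.
    Visit K.
    At K: go right to G.
      At G: no left child.
      Visit G.
      At G: go right to Q.
        At Q: no left child.
        Visit Q.
        At Q: go right to V.
          At V: no left child.
          Visit V.
          At V: go right to T.
            T is a leaf — visit T.

W J K G Q V T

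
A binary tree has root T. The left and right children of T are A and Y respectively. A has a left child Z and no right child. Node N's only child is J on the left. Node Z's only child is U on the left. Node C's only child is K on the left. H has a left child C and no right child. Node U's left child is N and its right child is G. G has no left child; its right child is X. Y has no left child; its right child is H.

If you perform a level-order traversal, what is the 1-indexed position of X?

Level-order visits nodes level by level from the root, left to right within each level.
Level 0: T
Level 1: A, Y
Level 2: Z, H
Level 3: U, C
Level 4: N, G, K
Level 5: J, X
Full level-order sequence: T, A, Y, Z, H, U, C, N, G, K, J, X.

12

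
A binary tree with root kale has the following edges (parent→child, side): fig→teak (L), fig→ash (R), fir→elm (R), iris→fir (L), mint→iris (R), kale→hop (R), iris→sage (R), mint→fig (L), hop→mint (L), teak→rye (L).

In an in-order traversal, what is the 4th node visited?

fig

In-order visits the left subtree, then the node, then the right subtree.
At kale: no left child.
Visit kale.
At kale: go right to hop.
  At hop: go left to mint.
    At mint: go left to fig.
      At fig: go left to teak.
        At teak: go left to rye.
          rye is a leaf — visit rye.
        Visit teak.
        At teak: no right child.
      Visit fig.
      At fig: go right to ash.
        ash is a leaf — visit ash.
    Visit mint.
    At mint: go right to iris.
      At iris: go left to fir.
        At fir: no left child.
        Visit fir.
        At fir: go right to elm.
          elm is a leaf — visit elm.
      Visit iris.
      At iris: go right to sage.
        sage is a leaf — visit sage.
  Visit hop.
  At hop: no right child.
Full in-order sequence: kale, rye, teak, fig, ash, mint, fir, elm, iris, sage, hop.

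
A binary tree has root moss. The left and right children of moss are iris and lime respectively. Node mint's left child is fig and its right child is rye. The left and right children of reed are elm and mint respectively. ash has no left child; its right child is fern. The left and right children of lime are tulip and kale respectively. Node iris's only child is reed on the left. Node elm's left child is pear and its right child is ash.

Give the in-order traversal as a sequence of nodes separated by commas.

pear, elm, ash, fern, reed, fig, mint, rye, iris, moss, tulip, lime, kale

In-order visits the left subtree, then the node, then the right subtree.
At moss: go left to iris.
  At iris: go left to reed.
    At reed: go left to elm.
      At elm: go left to pear.
        pear is a leaf — visit pear.
      Visit elm.
      At elm: go right to ash.
        At ash: no left child.
        Visit ash.
        At ash: go right to fern.
          fern is a leaf — visit fern.
    Visit reed.
    At reed: go right to mint.
      At mint: go left to fig.
        fig is a leaf — visit fig.
      Visit mint.
      At mint: go right to rye.
        rye is a leaf — visit rye.
  Visit iris.
  At iris: no right child.
Visit moss.
At moss: go right to lime.
  At lime: go left to tulip.
    tulip is a leaf — visit tulip.
  Visit lime.
  At lime: go right to kale.
    kale is a leaf — visit kale.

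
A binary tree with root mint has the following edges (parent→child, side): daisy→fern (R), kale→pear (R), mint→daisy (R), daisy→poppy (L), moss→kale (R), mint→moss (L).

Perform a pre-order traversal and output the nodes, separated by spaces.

Pre-order visits the node, then its left subtree, then its right subtree.
Visit mint.
At mint: go left to moss.
  Visit moss.
  At moss: no left child.
  At moss: go right to kale.
    Visit kale.
    At kale: no left child.
    At kale: go right to pear.
      pear is a leaf — visit pear.
At mint: go right to daisy.
  Visit daisy.
  At daisy: go left to poppy.
    poppy is a leaf — visit poppy.
  At daisy: go right to fern.
    fern is a leaf — visit fern.

mint moss kale pear daisy poppy fern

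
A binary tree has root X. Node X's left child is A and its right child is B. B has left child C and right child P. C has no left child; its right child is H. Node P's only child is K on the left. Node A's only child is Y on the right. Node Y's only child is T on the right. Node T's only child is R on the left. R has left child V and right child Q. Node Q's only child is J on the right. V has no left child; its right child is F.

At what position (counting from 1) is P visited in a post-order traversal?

12

Post-order visits the left subtree, then the right subtree, then the node.
At X: go left to A.
  At A: no left child.
  At A: go right to Y.
    At Y: no left child.
    At Y: go right to T.
      At T: go left to R.
        At R: go left to V.
          At V: no left child.
          At V: go right to F.
            F is a leaf — visit F.
          Visit V.
        At R: go right to Q.
          At Q: no left child.
          At Q: go right to J.
            J is a leaf — visit J.
          Visit Q.
        Visit R.
      At T: no right child.
      Visit T.
    Visit Y.
  Visit A.
At X: go right to B.
  At B: go left to C.
    At C: no left child.
    At C: go right to H.
      H is a leaf — visit H.
    Visit C.
  At B: go right to P.
    At P: go left to K.
      K is a leaf — visit K.
    At P: no right child.
    Visit P.
  Visit B.
Visit X.
Full post-order sequence: F, V, J, Q, R, T, Y, A, H, C, K, P, B, X.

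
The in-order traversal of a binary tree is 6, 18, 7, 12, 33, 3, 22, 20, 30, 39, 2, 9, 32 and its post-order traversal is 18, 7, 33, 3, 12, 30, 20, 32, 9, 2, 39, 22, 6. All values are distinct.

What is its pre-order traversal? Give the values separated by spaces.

The last element of post-order is the root; it splits in-order into left and right subtrees.
Root 6: left subtree has 0 nodes { }, right has 12 {18, 7, 12, 33, 3, 22, 20, 30, 39, 2, 9, 32}.
  Root 22: left subtree has 5 nodes {18, 7, 12, 33, 3}, right has 6 {20, 30, 39, 2, 9, 32}.
    Root 12: left subtree has 2 nodes {18, 7}, right has 2 {33, 3}.
      Root 7: left subtree has 1 node {18}, right has 0 { }.
      Root 3: left subtree has 1 node {33}, right has 0 { }.
    Root 39: left subtree has 2 nodes {20, 30}, right has 3 {2, 9, 32}.
      Root 20: left subtree has 0 nodes { }, right has 1 {30}.
      Root 2: left subtree has 0 nodes { }, right has 2 {9, 32}.
        Root 9: left subtree has 0 nodes { }, right has 1 {32}.

6 22 12 7 18 3 33 39 20 30 2 9 32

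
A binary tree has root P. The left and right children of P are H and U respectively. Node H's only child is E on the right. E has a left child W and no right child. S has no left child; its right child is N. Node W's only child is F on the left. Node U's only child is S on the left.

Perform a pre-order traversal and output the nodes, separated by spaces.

P H E W F U S N

Pre-order visits the node, then its left subtree, then its right subtree.
Visit P.
At P: go left to H.
  Visit H.
  At H: no left child.
  At H: go right to E.
    Visit E.
    At E: go left to W.
      Visit W.
      At W: go left to F.
        F is a leaf — visit F.
      At W: no right child.
    At E: no right child.
At P: go right to U.
  Visit U.
  At U: go left to S.
    Visit S.
    At S: no left child.
    At S: go right to N.
      N is a leaf — visit N.
  At U: no right child.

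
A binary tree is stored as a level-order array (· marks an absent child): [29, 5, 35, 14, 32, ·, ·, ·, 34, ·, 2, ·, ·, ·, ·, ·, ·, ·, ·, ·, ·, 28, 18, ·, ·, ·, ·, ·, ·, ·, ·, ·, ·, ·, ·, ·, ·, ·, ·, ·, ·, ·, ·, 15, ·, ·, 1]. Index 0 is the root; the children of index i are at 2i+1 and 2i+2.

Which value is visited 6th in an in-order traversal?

28

In-order visits the left subtree, then the node, then the right subtree.
At 29: go left to 5.
  At 5: go left to 14.
    At 14: no left child.
    Visit 14.
    At 14: go right to 34.
      34 is a leaf — visit 34.
  Visit 5.
  At 5: go right to 32.
    At 32: no left child.
    Visit 32.
    At 32: go right to 2.
      At 2: go left to 28.
        At 28: go left to 15.
          15 is a leaf — visit 15.
        Visit 28.
        At 28: no right child.
      Visit 2.
      At 2: go right to 18.
        At 18: no left child.
        Visit 18.
        At 18: go right to 1.
          1 is a leaf — visit 1.
Visit 29.
At 29: go right to 35.
  35 is a leaf — visit 35.
Full in-order sequence: 14, 34, 5, 32, 15, 28, 2, 18, 1, 29, 35.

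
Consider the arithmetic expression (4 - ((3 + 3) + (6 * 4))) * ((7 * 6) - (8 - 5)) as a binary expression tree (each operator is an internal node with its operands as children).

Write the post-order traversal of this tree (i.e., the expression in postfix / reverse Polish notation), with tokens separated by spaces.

4 3 3 + 6 4 * + - 7 6 * 8 5 - - *

Post-order on an expression tree gives postfix notation: for each operator, emit left operand, right operand, then the operator.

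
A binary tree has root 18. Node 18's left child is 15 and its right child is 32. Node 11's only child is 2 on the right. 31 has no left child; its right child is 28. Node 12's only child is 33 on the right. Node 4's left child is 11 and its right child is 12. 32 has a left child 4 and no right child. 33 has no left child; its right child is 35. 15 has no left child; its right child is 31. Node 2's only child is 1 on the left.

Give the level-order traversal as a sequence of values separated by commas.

18, 15, 32, 31, 4, 28, 11, 12, 2, 33, 1, 35

Level-order visits nodes level by level from the root, left to right within each level.
Level 0: 18
Level 1: 15, 32
Level 2: 31, 4
Level 3: 28, 11, 12
Level 4: 2, 33
Level 5: 1, 35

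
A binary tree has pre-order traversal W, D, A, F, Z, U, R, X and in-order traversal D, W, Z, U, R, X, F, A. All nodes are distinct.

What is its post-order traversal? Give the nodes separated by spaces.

D X R U Z F A W

The first element of pre-order is the root; it splits in-order into left and right subtrees.
Root W: left subtree has 1 node {D}, right has 6 {Z, U, R, X, F, A}.
  Root A: left subtree has 5 nodes {Z, U, R, X, F}, right has 0 { }.
    Root F: left subtree has 4 nodes {Z, U, R, X}, right has 0 { }.
      Root Z: left subtree has 0 nodes { }, right has 3 {U, R, X}.
        Root U: left subtree has 0 nodes { }, right has 2 {R, X}.
          Root R: left subtree has 0 nodes { }, right has 1 {X}.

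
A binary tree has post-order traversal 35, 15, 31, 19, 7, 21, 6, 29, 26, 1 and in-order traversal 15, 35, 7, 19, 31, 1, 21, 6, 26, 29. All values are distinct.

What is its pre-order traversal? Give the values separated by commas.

The last element of post-order is the root; it splits in-order into left and right subtrees.
Root 1: left subtree has 5 nodes {15, 35, 7, 19, 31}, right has 4 {21, 6, 26, 29}.
  Root 7: left subtree has 2 nodes {15, 35}, right has 2 {19, 31}.
    Root 15: left subtree has 0 nodes { }, right has 1 {35}.
    Root 19: left subtree has 0 nodes { }, right has 1 {31}.
  Root 26: left subtree has 2 nodes {21, 6}, right has 1 {29}.
    Root 6: left subtree has 1 node {21}, right has 0 { }.

1, 7, 15, 35, 19, 31, 26, 6, 21, 29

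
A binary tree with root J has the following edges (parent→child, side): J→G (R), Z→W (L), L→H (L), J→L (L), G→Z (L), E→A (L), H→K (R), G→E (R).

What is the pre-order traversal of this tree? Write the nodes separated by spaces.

Pre-order visits the node, then its left subtree, then its right subtree.
Visit J.
At J: go left to L.
  Visit L.
  At L: go left to H.
    Visit H.
    At H: no left child.
    At H: go right to K.
      K is a leaf — visit K.
  At L: no right child.
At J: go right to G.
  Visit G.
  At G: go left to Z.
    Visit Z.
    At Z: go left to W.
      W is a leaf — visit W.
    At Z: no right child.
  At G: go right to E.
    Visit E.
    At E: go left to A.
      A is a leaf — visit A.
    At E: no right child.

J L H K G Z W E A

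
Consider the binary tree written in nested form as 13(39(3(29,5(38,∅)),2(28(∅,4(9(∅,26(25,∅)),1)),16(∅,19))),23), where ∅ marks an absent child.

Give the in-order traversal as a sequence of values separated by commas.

29, 3, 38, 5, 39, 28, 9, 25, 26, 4, 1, 2, 16, 19, 13, 23

In-order visits the left subtree, then the node, then the right subtree.
At 13: go left to 39.
  At 39: go left to 3.
    At 3: go left to 29.
      29 is a leaf — visit 29.
    Visit 3.
    At 3: go right to 5.
      At 5: go left to 38.
        38 is a leaf — visit 38.
      Visit 5.
      At 5: no right child.
  Visit 39.
  At 39: go right to 2.
    At 2: go left to 28.
      At 28: no left child.
      Visit 28.
      At 28: go right to 4.
        At 4: go left to 9.
          At 9: no left child.
          Visit 9.
          At 9: go right to 26.
            At 26: go left to 25.
              25 is a leaf — visit 25.
            Visit 26.
            At 26: no right child.
        Visit 4.
        At 4: go right to 1.
          1 is a leaf — visit 1.
    Visit 2.
    At 2: go right to 16.
      At 16: no left child.
      Visit 16.
      At 16: go right to 19.
        19 is a leaf — visit 19.
Visit 13.
At 13: go right to 23.
  23 is a leaf — visit 23.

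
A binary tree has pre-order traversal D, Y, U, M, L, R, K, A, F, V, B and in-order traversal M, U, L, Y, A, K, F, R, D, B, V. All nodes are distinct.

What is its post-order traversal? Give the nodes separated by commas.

The first element of pre-order is the root; it splits in-order into left and right subtrees.
Root D: left subtree has 8 nodes {M, U, L, Y, A, K, F, R}, right has 2 {B, V}.
  Root Y: left subtree has 3 nodes {M, U, L}, right has 4 {A, K, F, R}.
    Root U: left subtree has 1 node {M}, right has 1 {L}.
    Root R: left subtree has 3 nodes {A, K, F}, right has 0 { }.
      Root K: left subtree has 1 node {A}, right has 1 {F}.
  Root V: left subtree has 1 node {B}, right has 0 { }.

M, L, U, A, F, K, R, Y, B, V, D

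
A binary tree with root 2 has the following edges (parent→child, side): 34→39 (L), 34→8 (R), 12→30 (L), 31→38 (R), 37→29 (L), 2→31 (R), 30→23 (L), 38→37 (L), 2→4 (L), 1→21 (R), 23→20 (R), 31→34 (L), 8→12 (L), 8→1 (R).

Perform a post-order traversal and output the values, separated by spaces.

4 39 20 23 30 12 21 1 8 34 29 37 38 31 2

Post-order visits the left subtree, then the right subtree, then the node.
At 2: go left to 4.
  4 is a leaf — visit 4.
At 2: go right to 31.
  At 31: go left to 34.
    At 34: go left to 39.
      39 is a leaf — visit 39.
    At 34: go right to 8.
      At 8: go left to 12.
        At 12: go left to 30.
          At 30: go left to 23.
            At 23: no left child.
            At 23: go right to 20.
              20 is a leaf — visit 20.
            Visit 23.
          At 30: no right child.
          Visit 30.
        At 12: no right child.
        Visit 12.
      At 8: go right to 1.
        At 1: no left child.
        At 1: go right to 21.
          21 is a leaf — visit 21.
        Visit 1.
      Visit 8.
    Visit 34.
  At 31: go right to 38.
    At 38: go left to 37.
      At 37: go left to 29.
        29 is a leaf — visit 29.
      At 37: no right child.
      Visit 37.
    At 38: no right child.
    Visit 38.
  Visit 31.
Visit 2.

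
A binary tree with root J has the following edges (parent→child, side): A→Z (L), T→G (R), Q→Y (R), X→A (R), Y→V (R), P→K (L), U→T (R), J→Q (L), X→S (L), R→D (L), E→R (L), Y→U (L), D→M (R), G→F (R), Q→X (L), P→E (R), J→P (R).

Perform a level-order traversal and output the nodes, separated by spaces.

Level-order visits nodes level by level from the root, left to right within each level.
Level 0: J
Level 1: Q, P
Level 2: X, Y, K, E
Level 3: S, A, U, V, R
Level 4: Z, T, D
Level 5: G, M
Level 6: F

J Q P X Y K E S A U V R Z T D G M F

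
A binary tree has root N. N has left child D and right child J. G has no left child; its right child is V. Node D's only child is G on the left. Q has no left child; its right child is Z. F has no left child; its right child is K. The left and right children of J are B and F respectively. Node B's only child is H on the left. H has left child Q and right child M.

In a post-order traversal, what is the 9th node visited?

Post-order visits the left subtree, then the right subtree, then the node.
At N: go left to D.
  At D: go left to G.
    At G: no left child.
    At G: go right to V.
      V is a leaf — visit V.
    Visit G.
  At D: no right child.
  Visit D.
At N: go right to J.
  At J: go left to B.
    At B: go left to H.
      At H: go left to Q.
        At Q: no left child.
        At Q: go right to Z.
          Z is a leaf — visit Z.
        Visit Q.
      At H: go right to M.
        M is a leaf — visit M.
      Visit H.
    At B: no right child.
    Visit B.
  At J: go right to F.
    At F: no left child.
    At F: go right to K.
      K is a leaf — visit K.
    Visit F.
  Visit J.
Visit N.
Full post-order sequence: V, G, D, Z, Q, M, H, B, K, F, J, N.

K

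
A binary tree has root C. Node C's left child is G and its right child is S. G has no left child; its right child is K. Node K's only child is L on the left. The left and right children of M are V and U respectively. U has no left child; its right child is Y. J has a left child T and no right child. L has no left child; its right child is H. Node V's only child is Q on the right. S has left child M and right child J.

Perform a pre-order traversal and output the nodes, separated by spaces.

C G K L H S M V Q U Y J T

Pre-order visits the node, then its left subtree, then its right subtree.
Visit C.
At C: go left to G.
  Visit G.
  At G: no left child.
  At G: go right to K.
    Visit K.
    At K: go left to L.
      Visit L.
      At L: no left child.
      At L: go right to H.
        H is a leaf — visit H.
    At K: no right child.
At C: go right to S.
  Visit S.
  At S: go left to M.
    Visit M.
    At M: go left to V.
      Visit V.
      At V: no left child.
      At V: go right to Q.
        Q is a leaf — visit Q.
    At M: go right to U.
      Visit U.
      At U: no left child.
      At U: go right to Y.
        Y is a leaf — visit Y.
  At S: go right to J.
    Visit J.
    At J: go left to T.
      T is a leaf — visit T.
    At J: no right child.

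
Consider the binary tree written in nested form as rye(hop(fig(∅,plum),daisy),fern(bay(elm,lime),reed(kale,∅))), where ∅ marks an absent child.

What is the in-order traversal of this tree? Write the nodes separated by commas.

fig, plum, hop, daisy, rye, elm, bay, lime, fern, kale, reed

In-order visits the left subtree, then the node, then the right subtree.
At rye: go left to hop.
  At hop: go left to fig.
    At fig: no left child.
    Visit fig.
    At fig: go right to plum.
      plum is a leaf — visit plum.
  Visit hop.
  At hop: go right to daisy.
    daisy is a leaf — visit daisy.
Visit rye.
At rye: go right to fern.
  At fern: go left to bay.
    At bay: go left to elm.
      elm is a leaf — visit elm.
    Visit bay.
    At bay: go right to lime.
      lime is a leaf — visit lime.
  Visit fern.
  At fern: go right to reed.
    At reed: go left to kale.
      kale is a leaf — visit kale.
    Visit reed.
    At reed: no right child.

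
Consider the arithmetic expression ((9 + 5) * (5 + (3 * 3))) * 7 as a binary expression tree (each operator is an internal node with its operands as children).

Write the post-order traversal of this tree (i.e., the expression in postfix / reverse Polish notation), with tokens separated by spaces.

9 5 + 5 3 3 * + * 7 *

Post-order on an expression tree gives postfix notation: for each operator, emit left operand, right operand, then the operator.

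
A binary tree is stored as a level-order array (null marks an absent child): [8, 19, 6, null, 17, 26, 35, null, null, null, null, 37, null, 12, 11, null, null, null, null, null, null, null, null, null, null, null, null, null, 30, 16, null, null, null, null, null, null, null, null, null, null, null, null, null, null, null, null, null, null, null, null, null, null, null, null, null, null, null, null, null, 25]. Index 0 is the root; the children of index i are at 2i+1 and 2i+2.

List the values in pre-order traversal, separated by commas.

8, 19, 17, 6, 26, 37, 35, 12, 30, 11, 16, 25

Pre-order visits the node, then its left subtree, then its right subtree.
Visit 8.
At 8: go left to 19.
  Visit 19.
  At 19: no left child.
  At 19: go right to 17.
    17 is a leaf — visit 17.
At 8: go right to 6.
  Visit 6.
  At 6: go left to 26.
    Visit 26.
    At 26: go left to 37.
      37 is a leaf — visit 37.
    At 26: no right child.
  At 6: go right to 35.
    Visit 35.
    At 35: go left to 12.
      Visit 12.
      At 12: no left child.
      At 12: go right to 30.
        30 is a leaf — visit 30.
    At 35: go right to 11.
      Visit 11.
      At 11: go left to 16.
        Visit 16.
        At 16: go left to 25.
          25 is a leaf — visit 25.
        At 16: no right child.
      At 11: no right child.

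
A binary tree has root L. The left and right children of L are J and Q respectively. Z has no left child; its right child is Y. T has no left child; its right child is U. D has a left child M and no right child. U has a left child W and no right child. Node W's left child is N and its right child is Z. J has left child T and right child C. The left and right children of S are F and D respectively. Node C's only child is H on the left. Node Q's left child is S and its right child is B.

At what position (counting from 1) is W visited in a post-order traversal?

4

Post-order visits the left subtree, then the right subtree, then the node.
At L: go left to J.
  At J: go left to T.
    At T: no left child.
    At T: go right to U.
      At U: go left to W.
        At W: go left to N.
          N is a leaf — visit N.
        At W: go right to Z.
          At Z: no left child.
          At Z: go right to Y.
            Y is a leaf — visit Y.
          Visit Z.
        Visit W.
      At U: no right child.
      Visit U.
    Visit T.
  At J: go right to C.
    At C: go left to H.
      H is a leaf — visit H.
    At C: no right child.
    Visit C.
  Visit J.
At L: go right to Q.
  At Q: go left to S.
    At S: go left to F.
      F is a leaf — visit F.
    At S: go right to D.
      At D: go left to M.
        M is a leaf — visit M.
      At D: no right child.
      Visit D.
    Visit S.
  At Q: go right to B.
    B is a leaf — visit B.
  Visit Q.
Visit L.
Full post-order sequence: N, Y, Z, W, U, T, H, C, J, F, M, D, S, B, Q, L.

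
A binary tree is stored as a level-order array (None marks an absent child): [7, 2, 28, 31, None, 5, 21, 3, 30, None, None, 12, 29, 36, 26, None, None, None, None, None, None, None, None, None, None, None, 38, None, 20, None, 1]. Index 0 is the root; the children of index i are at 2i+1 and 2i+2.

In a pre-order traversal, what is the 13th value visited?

Pre-order visits the node, then its left subtree, then its right subtree.
Visit 7.
At 7: go left to 2.
  Visit 2.
  At 2: go left to 31.
    Visit 31.
    At 31: go left to 3.
      3 is a leaf — visit 3.
    At 31: go right to 30.
      30 is a leaf — visit 30.
  At 2: no right child.
At 7: go right to 28.
  Visit 28.
  At 28: go left to 5.
    Visit 5.
    At 5: go left to 12.
      12 is a leaf — visit 12.
    At 5: go right to 29.
      Visit 29.
      At 29: no left child.
      At 29: go right to 38.
        38 is a leaf — visit 38.
  At 28: go right to 21.
    Visit 21.
    At 21: go left to 36.
      Visit 36.
      At 36: no left child.
      At 36: go right to 20.
        20 is a leaf — visit 20.
    At 21: go right to 26.
      Visit 26.
      At 26: no left child.
      At 26: go right to 1.
        1 is a leaf — visit 1.
Full pre-order sequence: 7, 2, 31, 3, 30, 28, 5, 12, 29, 38, 21, 36, 20, 26, 1.

20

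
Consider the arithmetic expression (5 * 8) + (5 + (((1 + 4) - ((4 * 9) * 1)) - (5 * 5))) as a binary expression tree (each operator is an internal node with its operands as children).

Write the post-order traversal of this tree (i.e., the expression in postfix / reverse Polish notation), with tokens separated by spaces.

Post-order on an expression tree gives postfix notation: for each operator, emit left operand, right operand, then the operator.

5 8 * 5 1 4 + 4 9 * 1 * - 5 5 * - + +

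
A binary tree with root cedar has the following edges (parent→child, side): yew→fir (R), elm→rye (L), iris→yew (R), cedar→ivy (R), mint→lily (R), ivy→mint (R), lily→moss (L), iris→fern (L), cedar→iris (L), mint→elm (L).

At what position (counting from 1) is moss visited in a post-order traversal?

Post-order visits the left subtree, then the right subtree, then the node.
At cedar: go left to iris.
  At iris: go left to fern.
    fern is a leaf — visit fern.
  At iris: go right to yew.
    At yew: no left child.
    At yew: go right to fir.
      fir is a leaf — visit fir.
    Visit yew.
  Visit iris.
At cedar: go right to ivy.
  At ivy: no left child.
  At ivy: go right to mint.
    At mint: go left to elm.
      At elm: go left to rye.
        rye is a leaf — visit rye.
      At elm: no right child.
      Visit elm.
    At mint: go right to lily.
      At lily: go left to moss.
        moss is a leaf — visit moss.
      At lily: no right child.
      Visit lily.
    Visit mint.
  Visit ivy.
Visit cedar.
Full post-order sequence: fern, fir, yew, iris, rye, elm, moss, lily, mint, ivy, cedar.

7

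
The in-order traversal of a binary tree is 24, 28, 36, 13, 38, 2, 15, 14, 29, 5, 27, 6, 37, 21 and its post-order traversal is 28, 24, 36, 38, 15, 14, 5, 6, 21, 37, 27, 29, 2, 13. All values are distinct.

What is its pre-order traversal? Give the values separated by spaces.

13 36 24 28 2 38 29 14 15 27 5 37 6 21

The last element of post-order is the root; it splits in-order into left and right subtrees.
Root 13: left subtree has 3 nodes {24, 28, 36}, right has 10 {38, 2, 15, 14, 29, 5, 27, 6, 37, 21}.
  Root 36: left subtree has 2 nodes {24, 28}, right has 0 { }.
    Root 24: left subtree has 0 nodes { }, right has 1 {28}.
  Root 2: left subtree has 1 node {38}, right has 8 {15, 14, 29, 5, 27, 6, 37, 21}.
    Root 29: left subtree has 2 nodes {15, 14}, right has 5 {5, 27, 6, 37, 21}.
      Root 14: left subtree has 1 node {15}, right has 0 { }.
      Root 27: left subtree has 1 node {5}, right has 3 {6, 37, 21}.
        Root 37: left subtree has 1 node {6}, right has 1 {21}.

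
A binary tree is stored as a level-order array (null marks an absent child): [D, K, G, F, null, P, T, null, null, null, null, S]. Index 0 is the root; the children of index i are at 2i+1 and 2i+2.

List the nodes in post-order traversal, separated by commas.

Post-order visits the left subtree, then the right subtree, then the node.
At D: go left to K.
  At K: go left to F.
    F is a leaf — visit F.
  At K: no right child.
  Visit K.
At D: go right to G.
  At G: go left to P.
    At P: go left to S.
      S is a leaf — visit S.
    At P: no right child.
    Visit P.
  At G: go right to T.
    T is a leaf — visit T.
  Visit G.
Visit D.

F, K, S, P, T, G, D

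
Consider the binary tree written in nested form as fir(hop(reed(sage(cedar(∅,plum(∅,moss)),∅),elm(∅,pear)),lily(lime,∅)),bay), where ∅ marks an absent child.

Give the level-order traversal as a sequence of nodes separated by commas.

fir, hop, bay, reed, lily, sage, elm, lime, cedar, pear, plum, moss

Level-order visits nodes level by level from the root, left to right within each level.
Level 0: fir
Level 1: hop, bay
Level 2: reed, lily
Level 3: sage, elm, lime
Level 4: cedar, pear
Level 5: plum
Level 6: moss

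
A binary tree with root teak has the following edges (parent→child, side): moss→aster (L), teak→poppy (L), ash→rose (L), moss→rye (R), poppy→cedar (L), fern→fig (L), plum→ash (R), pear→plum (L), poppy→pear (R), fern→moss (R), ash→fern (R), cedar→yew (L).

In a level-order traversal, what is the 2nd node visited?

poppy

Level-order visits nodes level by level from the root, left to right within each level.
Level 0: teak
Level 1: poppy
Level 2: cedar, pear
Level 3: yew, plum
Level 4: ash
Level 5: rose, fern
Level 6: fig, moss
Level 7: aster, rye
Full level-order sequence: teak, poppy, cedar, pear, yew, plum, ash, rose, fern, fig, moss, aster, rye.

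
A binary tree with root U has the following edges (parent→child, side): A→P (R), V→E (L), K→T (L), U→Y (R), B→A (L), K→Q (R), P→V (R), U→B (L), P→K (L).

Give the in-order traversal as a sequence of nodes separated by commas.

In-order visits the left subtree, then the node, then the right subtree.
At U: go left to B.
  At B: go left to A.
    At A: no left child.
    Visit A.
    At A: go right to P.
      At P: go left to K.
        At K: go left to T.
          T is a leaf — visit T.
        Visit K.
        At K: go right to Q.
          Q is a leaf — visit Q.
      Visit P.
      At P: go right to V.
        At V: go left to E.
          E is a leaf — visit E.
        Visit V.
        At V: no right child.
  Visit B.
  At B: no right child.
Visit U.
At U: go right to Y.
  Y is a leaf — visit Y.

A, T, K, Q, P, E, V, B, U, Y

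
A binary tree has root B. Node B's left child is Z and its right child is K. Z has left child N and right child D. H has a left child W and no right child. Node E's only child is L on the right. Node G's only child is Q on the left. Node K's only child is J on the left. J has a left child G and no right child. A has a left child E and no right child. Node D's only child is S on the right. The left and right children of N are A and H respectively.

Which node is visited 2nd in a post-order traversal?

Post-order visits the left subtree, then the right subtree, then the node.
At B: go left to Z.
  At Z: go left to N.
    At N: go left to A.
      At A: go left to E.
        At E: no left child.
        At E: go right to L.
          L is a leaf — visit L.
        Visit E.
      At A: no right child.
      Visit A.
    At N: go right to H.
      At H: go left to W.
        W is a leaf — visit W.
      At H: no right child.
      Visit H.
    Visit N.
  At Z: go right to D.
    At D: no left child.
    At D: go right to S.
      S is a leaf — visit S.
    Visit D.
  Visit Z.
At B: go right to K.
  At K: go left to J.
    At J: go left to G.
      At G: go left to Q.
        Q is a leaf — visit Q.
      At G: no right child.
      Visit G.
    At J: no right child.
    Visit J.
  At K: no right child.
  Visit K.
Visit B.
Full post-order sequence: L, E, A, W, H, N, S, D, Z, Q, G, J, K, B.

E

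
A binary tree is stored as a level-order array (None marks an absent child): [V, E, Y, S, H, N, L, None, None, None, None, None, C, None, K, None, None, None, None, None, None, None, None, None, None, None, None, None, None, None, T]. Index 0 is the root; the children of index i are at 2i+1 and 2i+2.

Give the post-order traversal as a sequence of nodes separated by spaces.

S H E C N T K L Y V

Post-order visits the left subtree, then the right subtree, then the node.
At V: go left to E.
  At E: go left to S.
    S is a leaf — visit S.
  At E: go right to H.
    H is a leaf — visit H.
  Visit E.
At V: go right to Y.
  At Y: go left to N.
    At N: no left child.
    At N: go right to C.
      C is a leaf — visit C.
    Visit N.
  At Y: go right to L.
    At L: no left child.
    At L: go right to K.
      At K: no left child.
      At K: go right to T.
        T is a leaf — visit T.
      Visit K.
    Visit L.
  Visit Y.
Visit V.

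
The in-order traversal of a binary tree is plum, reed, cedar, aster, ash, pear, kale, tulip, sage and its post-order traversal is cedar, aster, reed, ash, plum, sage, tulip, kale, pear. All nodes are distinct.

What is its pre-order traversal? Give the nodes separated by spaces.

pear plum ash reed aster cedar kale tulip sage

The last element of post-order is the root; it splits in-order into left and right subtrees.
Root pear: left subtree has 5 nodes {plum, reed, cedar, aster, ash}, right has 3 {kale, tulip, sage}.
  Root plum: left subtree has 0 nodes { }, right has 4 {reed, cedar, aster, ash}.
    Root ash: left subtree has 3 nodes {reed, cedar, aster}, right has 0 { }.
      Root reed: left subtree has 0 nodes { }, right has 2 {cedar, aster}.
        Root aster: left subtree has 1 node {cedar}, right has 0 { }.
  Root kale: left subtree has 0 nodes { }, right has 2 {tulip, sage}.
    Root tulip: left subtree has 0 nodes { }, right has 1 {sage}.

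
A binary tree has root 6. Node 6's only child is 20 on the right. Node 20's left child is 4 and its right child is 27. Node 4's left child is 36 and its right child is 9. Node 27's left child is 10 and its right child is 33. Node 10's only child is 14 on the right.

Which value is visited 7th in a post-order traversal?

Post-order visits the left subtree, then the right subtree, then the node.
At 6: no left child.
At 6: go right to 20.
  At 20: go left to 4.
    At 4: go left to 36.
      36 is a leaf — visit 36.
    At 4: go right to 9.
      9 is a leaf — visit 9.
    Visit 4.
  At 20: go right to 27.
    At 27: go left to 10.
      At 10: no left child.
      At 10: go right to 14.
        14 is a leaf — visit 14.
      Visit 10.
    At 27: go right to 33.
      33 is a leaf — visit 33.
    Visit 27.
  Visit 20.
Visit 6.
Full post-order sequence: 36, 9, 4, 14, 10, 33, 27, 20, 6.

27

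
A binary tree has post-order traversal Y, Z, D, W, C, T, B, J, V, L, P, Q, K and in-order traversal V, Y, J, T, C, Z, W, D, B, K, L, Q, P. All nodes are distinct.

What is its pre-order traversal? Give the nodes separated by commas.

The last element of post-order is the root; it splits in-order into left and right subtrees.
Root K: left subtree has 9 nodes {V, Y, J, T, C, Z, W, D, B}, right has 3 {L, Q, P}.
  Root V: left subtree has 0 nodes { }, right has 8 {Y, J, T, C, Z, W, D, B}.
    Root J: left subtree has 1 node {Y}, right has 6 {T, C, Z, W, D, B}.
      Root B: left subtree has 5 nodes {T, C, Z, W, D}, right has 0 { }.
        Root T: left subtree has 0 nodes { }, right has 4 {C, Z, W, D}.
          Root C: left subtree has 0 nodes { }, right has 3 {Z, W, D}.
            Root W: left subtree has 1 node {Z}, right has 1 {D}.
  Root Q: left subtree has 1 node {L}, right has 1 {P}.

K, V, J, Y, B, T, C, W, Z, D, Q, L, P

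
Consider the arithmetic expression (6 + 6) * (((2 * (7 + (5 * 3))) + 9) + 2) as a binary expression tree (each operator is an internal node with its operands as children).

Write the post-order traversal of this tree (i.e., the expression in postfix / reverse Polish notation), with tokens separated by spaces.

6 6 + 2 7 5 3 * + * 9 + 2 + *

Post-order on an expression tree gives postfix notation: for each operator, emit left operand, right operand, then the operator.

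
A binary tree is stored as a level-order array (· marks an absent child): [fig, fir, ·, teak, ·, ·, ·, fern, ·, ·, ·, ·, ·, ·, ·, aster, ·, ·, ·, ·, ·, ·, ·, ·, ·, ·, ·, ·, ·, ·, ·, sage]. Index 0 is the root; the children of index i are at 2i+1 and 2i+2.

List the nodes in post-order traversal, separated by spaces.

sage aster fern teak fir fig

Post-order visits the left subtree, then the right subtree, then the node.
At fig: go left to fir.
  At fir: go left to teak.
    At teak: go left to fern.
      At fern: go left to aster.
        At aster: go left to sage.
          sage is a leaf — visit sage.
        At aster: no right child.
        Visit aster.
      At fern: no right child.
      Visit fern.
    At teak: no right child.
    Visit teak.
  At fir: no right child.
  Visit fir.
At fig: no right child.
Visit fig.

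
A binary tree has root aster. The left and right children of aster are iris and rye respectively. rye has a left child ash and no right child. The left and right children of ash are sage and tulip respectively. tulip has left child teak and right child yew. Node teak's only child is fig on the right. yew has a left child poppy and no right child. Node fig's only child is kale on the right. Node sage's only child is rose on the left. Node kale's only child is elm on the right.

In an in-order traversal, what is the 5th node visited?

ash

In-order visits the left subtree, then the node, then the right subtree.
At aster: go left to iris.
  iris is a leaf — visit iris.
Visit aster.
At aster: go right to rye.
  At rye: go left to ash.
    At ash: go left to sage.
      At sage: go left to rose.
        rose is a leaf — visit rose.
      Visit sage.
      At sage: no right child.
    Visit ash.
    At ash: go right to tulip.
      At tulip: go left to teak.
        At teak: no left child.
        Visit teak.
        At teak: go right to fig.
          At fig: no left child.
          Visit fig.
          At fig: go right to kale.
            At kale: no left child.
            Visit kale.
            At kale: go right to elm.
              elm is a leaf — visit elm.
      Visit tulip.
      At tulip: go right to yew.
        At yew: go left to poppy.
          poppy is a leaf — visit poppy.
        Visit yew.
        At yew: no right child.
  Visit rye.
  At rye: no right child.
Full in-order sequence: iris, aster, rose, sage, ash, teak, fig, kale, elm, tulip, poppy, yew, rye.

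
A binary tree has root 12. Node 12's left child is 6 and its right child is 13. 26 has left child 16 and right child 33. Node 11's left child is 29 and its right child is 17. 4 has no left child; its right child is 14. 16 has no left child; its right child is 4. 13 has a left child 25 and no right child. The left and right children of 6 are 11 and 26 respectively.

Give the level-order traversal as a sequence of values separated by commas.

Level-order visits nodes level by level from the root, left to right within each level.
Level 0: 12
Level 1: 6, 13
Level 2: 11, 26, 25
Level 3: 29, 17, 16, 33
Level 4: 4
Level 5: 14

12, 6, 13, 11, 26, 25, 29, 17, 16, 33, 4, 14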